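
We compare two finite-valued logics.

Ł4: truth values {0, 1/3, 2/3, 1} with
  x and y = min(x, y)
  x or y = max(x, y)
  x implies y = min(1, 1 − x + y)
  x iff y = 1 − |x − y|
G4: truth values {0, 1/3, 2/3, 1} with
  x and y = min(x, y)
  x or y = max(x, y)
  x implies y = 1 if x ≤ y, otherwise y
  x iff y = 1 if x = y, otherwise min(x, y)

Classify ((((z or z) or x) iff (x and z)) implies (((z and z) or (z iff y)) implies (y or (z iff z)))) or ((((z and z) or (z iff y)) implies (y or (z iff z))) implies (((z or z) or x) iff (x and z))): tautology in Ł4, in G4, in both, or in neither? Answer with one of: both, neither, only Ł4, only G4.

both

In Ł4: every assignment gives 1 — tautology.
In G4: every assignment gives 1 — tautology.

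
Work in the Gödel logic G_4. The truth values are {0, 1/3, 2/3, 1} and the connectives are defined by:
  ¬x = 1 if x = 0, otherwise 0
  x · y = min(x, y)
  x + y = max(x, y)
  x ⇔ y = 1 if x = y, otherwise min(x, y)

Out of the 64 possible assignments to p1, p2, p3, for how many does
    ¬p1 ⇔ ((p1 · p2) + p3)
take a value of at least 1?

7

value 1: 7 assignments (counts)
value 2/3: 4 assignments
value 1/3: 4 assignments
value 0: 49 assignments
So 7 of the 64 assignments meet the threshold.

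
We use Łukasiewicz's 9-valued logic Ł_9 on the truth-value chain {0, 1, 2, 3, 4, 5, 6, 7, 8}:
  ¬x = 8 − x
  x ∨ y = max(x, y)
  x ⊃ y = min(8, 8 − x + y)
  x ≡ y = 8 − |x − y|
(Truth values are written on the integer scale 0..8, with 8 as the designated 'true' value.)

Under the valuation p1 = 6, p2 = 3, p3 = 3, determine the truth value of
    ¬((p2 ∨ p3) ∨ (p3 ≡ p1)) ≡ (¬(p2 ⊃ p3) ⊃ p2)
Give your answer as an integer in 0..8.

p2 ∨ p3 = 3 ∨ 3 = 3
p3 ≡ p1 = 3 ≡ 6 = 5
(p2 ∨ p3) ∨ (p3 ≡ p1) = 3 ∨ 5 = 5
¬((p2 ∨ p3) ∨ (p3 ≡ p1)) = ¬5 = 3
p2 ⊃ p3 = 3 ⊃ 3 = 8
¬(p2 ⊃ p3) = ¬8 = 0
¬(p2 ⊃ p3) ⊃ p2 = 0 ⊃ 3 = 8
¬((p2 ∨ p3) ∨ (p3 ≡ p1)) ≡ (¬(p2 ⊃ p3) ⊃ p2) = 3 ≡ 8 = 3

3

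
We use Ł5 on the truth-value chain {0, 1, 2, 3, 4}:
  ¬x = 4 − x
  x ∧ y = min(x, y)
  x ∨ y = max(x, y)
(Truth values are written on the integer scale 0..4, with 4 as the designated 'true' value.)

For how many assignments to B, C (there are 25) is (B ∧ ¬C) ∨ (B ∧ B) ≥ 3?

value 4: 5 assignments (counts)
value 3: 5 assignments (counts)
value 2: 5 assignments
value 1: 5 assignments
value 0: 5 assignments
So 10 of the 25 assignments meet the threshold.

10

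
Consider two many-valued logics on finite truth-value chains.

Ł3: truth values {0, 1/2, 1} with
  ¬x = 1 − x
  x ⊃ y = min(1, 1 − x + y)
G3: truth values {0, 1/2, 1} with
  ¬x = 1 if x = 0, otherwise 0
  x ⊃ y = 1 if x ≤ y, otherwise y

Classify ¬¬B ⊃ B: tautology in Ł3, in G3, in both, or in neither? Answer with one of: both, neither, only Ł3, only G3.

In Ł3: every assignment gives 1 — tautology.
In G3: at B = 1/2 the value is 1/2 — not a tautology.

only Ł3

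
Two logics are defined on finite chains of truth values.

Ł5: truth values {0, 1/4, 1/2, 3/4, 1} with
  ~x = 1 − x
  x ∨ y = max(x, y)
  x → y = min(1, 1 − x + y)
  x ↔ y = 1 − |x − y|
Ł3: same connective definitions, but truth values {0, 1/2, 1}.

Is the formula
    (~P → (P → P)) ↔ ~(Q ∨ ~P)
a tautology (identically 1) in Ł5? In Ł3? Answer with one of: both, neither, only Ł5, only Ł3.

neither

In Ł5: at P = 0, Q = 0 the value is 0 — not a tautology.
In Ł3: at P = 0, Q = 0 the value is 0 — not a tautology.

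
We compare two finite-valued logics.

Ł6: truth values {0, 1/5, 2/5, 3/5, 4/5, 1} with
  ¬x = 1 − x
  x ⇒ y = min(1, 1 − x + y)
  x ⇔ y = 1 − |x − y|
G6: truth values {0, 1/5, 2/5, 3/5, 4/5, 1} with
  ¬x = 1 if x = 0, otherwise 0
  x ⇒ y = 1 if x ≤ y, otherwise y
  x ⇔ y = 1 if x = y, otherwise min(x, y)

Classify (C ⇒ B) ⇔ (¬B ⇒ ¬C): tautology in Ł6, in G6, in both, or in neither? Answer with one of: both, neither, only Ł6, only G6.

only Ł6

In Ł6: every assignment gives 1 — tautology.
In G6: at B = 1/5, C = 2/5 the value is 1/5 — not a tautology.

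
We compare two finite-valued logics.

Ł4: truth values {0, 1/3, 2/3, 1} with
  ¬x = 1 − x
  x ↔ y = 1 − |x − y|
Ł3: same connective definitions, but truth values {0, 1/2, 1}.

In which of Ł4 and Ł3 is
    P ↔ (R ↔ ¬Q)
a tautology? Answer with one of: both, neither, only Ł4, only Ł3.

In Ł4: at P = 0, Q = 0, R = 1/3 the value is 2/3 — not a tautology.
In Ł3: at P = 0, Q = 0, R = 1/2 the value is 1/2 — not a tautology.

neither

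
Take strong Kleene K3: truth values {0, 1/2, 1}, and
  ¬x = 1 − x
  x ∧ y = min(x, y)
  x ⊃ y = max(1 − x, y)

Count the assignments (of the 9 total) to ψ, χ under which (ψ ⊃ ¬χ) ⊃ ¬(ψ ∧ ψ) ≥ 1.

ψ = 0, χ = 0 ↦ 1  ≥
ψ = 0, χ = 1/2 ↦ 1  ≥
ψ = 0, χ = 1 ↦ 1  ≥
ψ = 1/2, χ = 0 ↦ 1/2  <
ψ = 1/2, χ = 1/2 ↦ 1/2  <
ψ = 1/2, χ = 1 ↦ 1/2  <
ψ = 1, χ = 0 ↦ 0  <
ψ = 1, χ = 1/2 ↦ 1/2  <
ψ = 1, χ = 1 ↦ 1  ≥
So 4 of the 9 assignments meet the threshold.

4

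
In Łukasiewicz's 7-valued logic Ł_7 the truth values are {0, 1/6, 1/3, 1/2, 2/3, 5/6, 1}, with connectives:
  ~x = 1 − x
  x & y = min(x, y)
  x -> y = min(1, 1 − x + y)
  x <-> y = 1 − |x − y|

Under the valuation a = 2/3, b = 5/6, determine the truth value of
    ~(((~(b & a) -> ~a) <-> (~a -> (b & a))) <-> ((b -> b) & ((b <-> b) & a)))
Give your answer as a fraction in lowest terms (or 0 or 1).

1/3

b & a = 5/6 & 2/3 = 2/3
~(b & a) = ~2/3 = 1/3
~a = ~2/3 = 1/3
~(b & a) -> ~a = 1/3 -> 1/3 = 1
~a = ~2/3 = 1/3
b & a = 5/6 & 2/3 = 2/3
~a -> (b & a) = 1/3 -> 2/3 = 1
(~(b & a) -> ~a) <-> (~a -> (b & a)) = 1 <-> 1 = 1
b -> b = 5/6 -> 5/6 = 1
b <-> b = 5/6 <-> 5/6 = 1
(b <-> b) & a = 1 & 2/3 = 2/3
(b -> b) & ((b <-> b) & a) = 1 & 2/3 = 2/3
((~(b & a) -> ~a) <-> (~a -> (b & a))) <-> ((b -> b) & ((b <-> b) & a)) = 1 <-> 2/3 = 2/3
~(((~(b & a) -> ~a) <-> (~a -> (b & a))) <-> ((b -> b) & ((b <-> b) & a))) = ~2/3 = 1/3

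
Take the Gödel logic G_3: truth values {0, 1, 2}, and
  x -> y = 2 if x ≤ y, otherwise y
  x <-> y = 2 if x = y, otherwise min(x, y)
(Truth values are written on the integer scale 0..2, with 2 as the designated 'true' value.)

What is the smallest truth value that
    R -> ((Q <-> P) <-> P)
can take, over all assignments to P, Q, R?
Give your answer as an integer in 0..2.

0

Take P = 0, Q = 0, R = 1:
Q <-> P = 0 <-> 0 = 2
(Q <-> P) <-> P = 2 <-> 0 = 0
R -> ((Q <-> P) <-> P) = 1 -> 0 = 0
No assignment yields a value below 0, so this is the minimum.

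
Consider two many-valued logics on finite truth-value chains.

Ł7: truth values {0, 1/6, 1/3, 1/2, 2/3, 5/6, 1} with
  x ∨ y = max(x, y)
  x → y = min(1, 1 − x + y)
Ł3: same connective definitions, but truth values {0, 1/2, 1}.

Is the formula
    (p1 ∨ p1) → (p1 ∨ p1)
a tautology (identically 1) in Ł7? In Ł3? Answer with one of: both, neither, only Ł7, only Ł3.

both

In Ł7: every assignment gives 1 — tautology.
In Ł3: every assignment gives 1 — tautology.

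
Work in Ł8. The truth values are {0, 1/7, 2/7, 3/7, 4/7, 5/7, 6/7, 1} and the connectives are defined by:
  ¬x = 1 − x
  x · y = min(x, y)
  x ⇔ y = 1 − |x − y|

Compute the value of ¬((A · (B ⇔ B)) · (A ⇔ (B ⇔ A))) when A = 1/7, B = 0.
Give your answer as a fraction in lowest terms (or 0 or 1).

6/7

B ⇔ B = 0 ⇔ 0 = 1
A · (B ⇔ B) = 1/7 · 1 = 1/7
B ⇔ A = 0 ⇔ 1/7 = 6/7
A ⇔ (B ⇔ A) = 1/7 ⇔ 6/7 = 2/7
(A · (B ⇔ B)) · (A ⇔ (B ⇔ A)) = 1/7 · 2/7 = 1/7
¬((A · (B ⇔ B)) · (A ⇔ (B ⇔ A))) = ¬1/7 = 6/7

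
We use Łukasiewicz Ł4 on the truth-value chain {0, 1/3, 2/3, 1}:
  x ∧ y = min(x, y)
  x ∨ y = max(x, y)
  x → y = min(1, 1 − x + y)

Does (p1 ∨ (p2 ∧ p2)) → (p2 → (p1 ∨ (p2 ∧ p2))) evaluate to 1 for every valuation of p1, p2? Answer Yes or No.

Yes

p1 = 0, p2 = 0 ↦ 1
p1 = 0, p2 = 1/3 ↦ 1
p1 = 0, p2 = 2/3 ↦ 1
p1 = 0, p2 = 1 ↦ 1
p1 = 1/3, p2 = 0 ↦ 1
p1 = 1/3, p2 = 1/3 ↦ 1
p1 = 1/3, p2 = 2/3 ↦ 1
p1 = 1/3, p2 = 1 ↦ 1
p1 = 2/3, p2 = 0 ↦ 1
p1 = 2/3, p2 = 1/3 ↦ 1
p1 = 2/3, p2 = 2/3 ↦ 1
p1 = 2/3, p2 = 1 ↦ 1
p1 = 1, p2 = 0 ↦ 1
p1 = 1, p2 = 1/3 ↦ 1
p1 = 1, p2 = 2/3 ↦ 1
p1 = 1, p2 = 1 ↦ 1
Every assignment gives a value ≥ 1.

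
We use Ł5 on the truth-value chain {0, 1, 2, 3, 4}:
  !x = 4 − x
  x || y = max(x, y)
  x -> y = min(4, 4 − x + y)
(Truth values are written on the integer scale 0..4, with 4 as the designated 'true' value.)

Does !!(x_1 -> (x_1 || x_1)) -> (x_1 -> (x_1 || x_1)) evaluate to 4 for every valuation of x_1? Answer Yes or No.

Yes

x_1 = 0 ↦ 4
x_1 = 1 ↦ 4
x_1 = 2 ↦ 4
x_1 = 3 ↦ 4
x_1 = 4 ↦ 4
Every assignment gives a value ≥ 4.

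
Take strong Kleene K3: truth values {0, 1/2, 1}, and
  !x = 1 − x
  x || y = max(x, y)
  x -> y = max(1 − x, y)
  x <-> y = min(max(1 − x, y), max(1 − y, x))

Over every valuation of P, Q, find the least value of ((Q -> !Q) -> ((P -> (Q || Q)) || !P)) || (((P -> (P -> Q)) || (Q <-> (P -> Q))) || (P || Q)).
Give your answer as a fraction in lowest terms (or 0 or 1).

Take P = 1/2, Q = 0:
!Q = !0 = 1
Q -> !Q = 0 -> 1 = 1
Q || Q = 0 || 0 = 0
P -> (Q || Q) = 1/2 -> 0 = 1/2
!P = !1/2 = 1/2
(P -> (Q || Q)) || !P = 1/2 || 1/2 = 1/2
(Q -> !Q) -> ((P -> (Q || Q)) || !P) = 1 -> 1/2 = 1/2
P -> Q = 1/2 -> 0 = 1/2
P -> (P -> Q) = 1/2 -> 1/2 = 1/2
P -> Q = 1/2 -> 0 = 1/2
Q <-> (P -> Q) = 0 <-> 1/2 = 1/2
(P -> (P -> Q)) || (Q <-> (P -> Q)) = 1/2 || 1/2 = 1/2
P || Q = 1/2 || 0 = 1/2
((P -> (P -> Q)) || (Q <-> (P -> Q))) || (P || Q) = 1/2 || 1/2 = 1/2
((Q -> !Q) -> ((P -> (Q || Q)) || !P)) || (((P -> (P -> Q)) || (Q <-> (P -> Q))) || (P || Q)) = 1/2 || 1/2 = 1/2
No assignment yields a value below 1/2, so this is the minimum.

1/2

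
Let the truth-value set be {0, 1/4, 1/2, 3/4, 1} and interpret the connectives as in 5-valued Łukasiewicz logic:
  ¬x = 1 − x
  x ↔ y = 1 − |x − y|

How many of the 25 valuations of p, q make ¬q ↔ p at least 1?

value 1: 5 assignments (counts)
value 3/4: 8 assignments
value 1/2: 6 assignments
value 1/4: 4 assignments
value 0: 2 assignments
So 5 of the 25 assignments meet the threshold.

5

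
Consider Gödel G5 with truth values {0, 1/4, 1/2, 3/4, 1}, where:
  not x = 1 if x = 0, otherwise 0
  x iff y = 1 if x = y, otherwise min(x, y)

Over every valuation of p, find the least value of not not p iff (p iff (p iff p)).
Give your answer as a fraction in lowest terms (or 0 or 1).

1/4

Take p = 1/4:
not p = not 1/4 = 0
not not p = not 0 = 1
p iff p = 1/4 iff 1/4 = 1
p iff (p iff p) = 1/4 iff 1 = 1/4
not not p iff (p iff (p iff p)) = 1 iff 1/4 = 1/4
No assignment yields a value below 1/4, so this is the minimum.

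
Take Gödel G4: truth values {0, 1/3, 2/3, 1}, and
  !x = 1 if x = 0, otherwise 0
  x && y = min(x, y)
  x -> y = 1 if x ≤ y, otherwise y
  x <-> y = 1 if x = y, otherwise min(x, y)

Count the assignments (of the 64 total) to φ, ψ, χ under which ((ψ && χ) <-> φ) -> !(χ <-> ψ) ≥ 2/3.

value 1: 36 assignments (counts)
value 0: 28 assignments
So 36 of the 64 assignments meet the threshold.

36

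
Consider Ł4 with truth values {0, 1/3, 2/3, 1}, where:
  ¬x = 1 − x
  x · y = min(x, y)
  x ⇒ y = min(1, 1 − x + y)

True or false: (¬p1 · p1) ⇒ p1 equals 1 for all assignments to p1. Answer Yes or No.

p1 = 0 ↦ 1
p1 = 1/3 ↦ 1
p1 = 2/3 ↦ 1
p1 = 1 ↦ 1
Every assignment gives a value ≥ 1.

Yes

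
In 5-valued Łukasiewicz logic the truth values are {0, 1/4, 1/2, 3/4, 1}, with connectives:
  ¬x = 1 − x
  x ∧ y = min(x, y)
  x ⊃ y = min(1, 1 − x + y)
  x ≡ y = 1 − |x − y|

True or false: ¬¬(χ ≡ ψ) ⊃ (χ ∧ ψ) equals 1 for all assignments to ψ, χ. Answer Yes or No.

Counterexample: take ψ = 0, χ = 0.
χ ≡ ψ = 0 ≡ 0 = 1
¬(χ ≡ ψ) = ¬1 = 0
¬¬(χ ≡ ψ) = ¬0 = 1
χ ∧ ψ = 0 ∧ 0 = 0
¬¬(χ ≡ ψ) ⊃ (χ ∧ ψ) = 1 ⊃ 0 = 0
This gives 0 ≠ 1.

No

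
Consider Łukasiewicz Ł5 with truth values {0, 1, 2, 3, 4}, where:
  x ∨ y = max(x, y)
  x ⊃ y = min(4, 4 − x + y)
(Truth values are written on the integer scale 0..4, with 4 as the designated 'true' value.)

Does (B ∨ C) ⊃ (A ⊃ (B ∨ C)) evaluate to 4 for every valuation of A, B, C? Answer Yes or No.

Yes

At A = 1, B = 2, C = 4, for instance:
B ∨ C = 2 ∨ 4 = 4
A ⊃ (B ∨ C) = 1 ⊃ 4 = 4
(B ∨ C) ⊃ (A ⊃ (B ∨ C)) = 4 ⊃ 4 = 4
and checking the remaining 124 assignments likewise gives ≥ 4 in every case.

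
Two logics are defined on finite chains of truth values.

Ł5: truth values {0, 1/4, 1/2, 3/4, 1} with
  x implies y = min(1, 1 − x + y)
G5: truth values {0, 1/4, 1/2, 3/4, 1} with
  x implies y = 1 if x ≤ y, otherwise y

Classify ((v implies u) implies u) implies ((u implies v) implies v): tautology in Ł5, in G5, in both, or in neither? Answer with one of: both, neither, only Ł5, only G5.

In Ł5: every assignment gives 1 — tautology.
In G5: at u = 0, v = 1/4 the value is 1/4 — not a tautology.

only Ł5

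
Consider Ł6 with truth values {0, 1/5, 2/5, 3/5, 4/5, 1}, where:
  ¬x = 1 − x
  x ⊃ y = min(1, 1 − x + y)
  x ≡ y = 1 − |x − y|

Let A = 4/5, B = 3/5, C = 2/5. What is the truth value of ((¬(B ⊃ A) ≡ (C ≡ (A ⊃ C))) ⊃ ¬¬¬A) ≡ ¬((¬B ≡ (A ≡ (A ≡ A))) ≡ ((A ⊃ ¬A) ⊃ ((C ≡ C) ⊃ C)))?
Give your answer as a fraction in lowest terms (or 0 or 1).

B ⊃ A = 3/5 ⊃ 4/5 = 1
¬(B ⊃ A) = ¬1 = 0
A ⊃ C = 4/5 ⊃ 2/5 = 3/5
C ≡ (A ⊃ C) = 2/5 ≡ 3/5 = 4/5
¬(B ⊃ A) ≡ (C ≡ (A ⊃ C)) = 0 ≡ 4/5 = 1/5
¬A = ¬4/5 = 1/5
¬¬A = ¬1/5 = 4/5
¬¬¬A = ¬4/5 = 1/5
(¬(B ⊃ A) ≡ (C ≡ (A ⊃ C))) ⊃ ¬¬¬A = 1/5 ⊃ 1/5 = 1
¬B = ¬3/5 = 2/5
A ≡ A = 4/5 ≡ 4/5 = 1
A ≡ (A ≡ A) = 4/5 ≡ 1 = 4/5
¬B ≡ (A ≡ (A ≡ A)) = 2/5 ≡ 4/5 = 3/5
¬A = ¬4/5 = 1/5
A ⊃ ¬A = 4/5 ⊃ 1/5 = 2/5
C ≡ C = 2/5 ≡ 2/5 = 1
(C ≡ C) ⊃ C = 1 ⊃ 2/5 = 2/5
(A ⊃ ¬A) ⊃ ((C ≡ C) ⊃ C) = 2/5 ⊃ 2/5 = 1
(¬B ≡ (A ≡ (A ≡ A))) ≡ ((A ⊃ ¬A) ⊃ ((C ≡ C) ⊃ C)) = 3/5 ≡ 1 = 3/5
¬((¬B ≡ (A ≡ (A ≡ A))) ≡ ((A ⊃ ¬A) ⊃ ((C ≡ C) ⊃ C))) = ¬3/5 = 2/5
((¬(B ⊃ A) ≡ (C ≡ (A ⊃ C))) ⊃ ¬¬¬A) ≡ ¬((¬B ≡ (A ≡ (A ≡ A))) ≡ ((A ⊃ ¬A) ⊃ ((C ≡ C) ⊃ C))) = 1 ≡ 2/5 = 2/5

2/5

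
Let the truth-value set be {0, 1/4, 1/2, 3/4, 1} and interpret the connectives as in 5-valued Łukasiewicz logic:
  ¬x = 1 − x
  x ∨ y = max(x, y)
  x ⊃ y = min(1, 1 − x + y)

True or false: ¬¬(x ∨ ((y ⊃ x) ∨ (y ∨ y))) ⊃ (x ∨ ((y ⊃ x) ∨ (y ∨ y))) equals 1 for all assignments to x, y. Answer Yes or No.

Yes

At x = 3/4, y = 1/4, for instance:
y ⊃ x = 1/4 ⊃ 3/4 = 1
y ∨ y = 1/4 ∨ 1/4 = 1/4
(y ⊃ x) ∨ (y ∨ y) = 1 ∨ 1/4 = 1
x ∨ ((y ⊃ x) ∨ (y ∨ y)) = 3/4 ∨ 1 = 1
¬(x ∨ ((y ⊃ x) ∨ (y ∨ y))) = ¬1 = 0
¬¬(x ∨ ((y ⊃ x) ∨ (y ∨ y))) = ¬0 = 1
¬¬(x ∨ ((y ⊃ x) ∨ (y ∨ y))) ⊃ (x ∨ ((y ⊃ x) ∨ (y ∨ y))) = 1 ⊃ 1 = 1
and checking the remaining 24 assignments likewise gives ≥ 1 in every case.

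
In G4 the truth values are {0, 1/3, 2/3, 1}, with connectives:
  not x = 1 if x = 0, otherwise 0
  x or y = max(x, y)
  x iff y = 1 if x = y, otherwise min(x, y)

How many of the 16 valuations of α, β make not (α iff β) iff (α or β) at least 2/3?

5

α = 0, β = 0 ↦ 1  ≥
α = 0, β = 1/3 ↦ 1/3  <
α = 0, β = 2/3 ↦ 2/3  ≥
α = 0, β = 1 ↦ 1  ≥
α = 1/3, β = 0 ↦ 1/3  <
α = 1/3, β = 1/3 ↦ 0  <
α = 1/3, β = 2/3 ↦ 0  <
α = 1/3, β = 1 ↦ 0  <
α = 2/3, β = 0 ↦ 2/3  ≥
α = 2/3, β = 1/3 ↦ 0  <
α = 2/3, β = 2/3 ↦ 0  <
α = 2/3, β = 1 ↦ 0  <
α = 1, β = 0 ↦ 1  ≥
α = 1, β = 1/3 ↦ 0  <
α = 1, β = 2/3 ↦ 0  <
α = 1, β = 1 ↦ 0  <
So 5 of the 16 assignments meet the threshold.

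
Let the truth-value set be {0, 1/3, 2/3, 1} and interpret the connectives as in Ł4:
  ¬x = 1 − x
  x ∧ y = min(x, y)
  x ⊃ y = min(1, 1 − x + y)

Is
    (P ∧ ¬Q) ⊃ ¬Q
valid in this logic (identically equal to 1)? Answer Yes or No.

P = 0, Q = 0 ↦ 1
P = 0, Q = 1/3 ↦ 1
P = 0, Q = 2/3 ↦ 1
P = 0, Q = 1 ↦ 1
P = 1/3, Q = 0 ↦ 1
P = 1/3, Q = 1/3 ↦ 1
P = 1/3, Q = 2/3 ↦ 1
P = 1/3, Q = 1 ↦ 1
P = 2/3, Q = 0 ↦ 1
P = 2/3, Q = 1/3 ↦ 1
P = 2/3, Q = 2/3 ↦ 1
P = 2/3, Q = 1 ↦ 1
P = 1, Q = 0 ↦ 1
P = 1, Q = 1/3 ↦ 1
P = 1, Q = 2/3 ↦ 1
P = 1, Q = 1 ↦ 1
Every assignment gives a value ≥ 1.

Yes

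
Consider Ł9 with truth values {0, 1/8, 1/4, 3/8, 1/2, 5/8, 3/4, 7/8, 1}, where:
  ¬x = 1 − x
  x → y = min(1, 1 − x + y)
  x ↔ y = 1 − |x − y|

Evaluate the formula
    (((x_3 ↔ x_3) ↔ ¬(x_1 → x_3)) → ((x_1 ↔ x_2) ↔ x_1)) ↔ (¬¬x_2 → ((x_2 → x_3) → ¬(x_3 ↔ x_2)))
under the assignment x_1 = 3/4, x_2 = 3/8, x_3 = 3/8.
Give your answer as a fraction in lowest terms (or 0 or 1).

x_3 ↔ x_3 = 3/8 ↔ 3/8 = 1
x_1 → x_3 = 3/4 → 3/8 = 5/8
¬(x_1 → x_3) = ¬5/8 = 3/8
(x_3 ↔ x_3) ↔ ¬(x_1 → x_3) = 1 ↔ 3/8 = 3/8
x_1 ↔ x_2 = 3/4 ↔ 3/8 = 5/8
(x_1 ↔ x_2) ↔ x_1 = 5/8 ↔ 3/4 = 7/8
((x_3 ↔ x_3) ↔ ¬(x_1 → x_3)) → ((x_1 ↔ x_2) ↔ x_1) = 3/8 → 7/8 = 1
¬x_2 = ¬3/8 = 5/8
¬¬x_2 = ¬5/8 = 3/8
x_2 → x_3 = 3/8 → 3/8 = 1
x_3 ↔ x_2 = 3/8 ↔ 3/8 = 1
¬(x_3 ↔ x_2) = ¬1 = 0
(x_2 → x_3) → ¬(x_3 ↔ x_2) = 1 → 0 = 0
¬¬x_2 → ((x_2 → x_3) → ¬(x_3 ↔ x_2)) = 3/8 → 0 = 5/8
(((x_3 ↔ x_3) ↔ ¬(x_1 → x_3)) → ((x_1 ↔ x_2) ↔ x_1)) ↔ (¬¬x_2 → ((x_2 → x_3) → ¬(x_3 ↔ x_2))) = 1 ↔ 5/8 = 5/8

5/8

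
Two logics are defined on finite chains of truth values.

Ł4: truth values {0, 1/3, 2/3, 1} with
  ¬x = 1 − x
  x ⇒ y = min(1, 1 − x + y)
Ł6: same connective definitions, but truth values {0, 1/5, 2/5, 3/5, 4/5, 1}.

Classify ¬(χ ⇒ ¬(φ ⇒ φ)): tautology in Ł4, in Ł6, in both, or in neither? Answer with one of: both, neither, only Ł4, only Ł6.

In Ł4: at φ = 0, χ = 0 the value is 0 — not a tautology.
In Ł6: at φ = 0, χ = 0 the value is 0 — not a tautology.

neither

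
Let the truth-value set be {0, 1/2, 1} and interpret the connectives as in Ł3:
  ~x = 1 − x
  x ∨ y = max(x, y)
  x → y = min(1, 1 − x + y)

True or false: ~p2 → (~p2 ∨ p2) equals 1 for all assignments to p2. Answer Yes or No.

p2 = 0 ↦ 1
p2 = 1/2 ↦ 1
p2 = 1 ↦ 1
Every assignment gives a value ≥ 1.

Yes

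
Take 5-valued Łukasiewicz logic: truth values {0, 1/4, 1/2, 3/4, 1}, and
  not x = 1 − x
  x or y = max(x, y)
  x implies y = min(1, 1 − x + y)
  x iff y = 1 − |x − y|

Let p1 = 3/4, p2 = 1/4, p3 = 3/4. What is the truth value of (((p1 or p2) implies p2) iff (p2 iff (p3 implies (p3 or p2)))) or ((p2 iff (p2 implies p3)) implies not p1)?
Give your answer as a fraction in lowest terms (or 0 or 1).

1

p1 or p2 = 3/4 or 1/4 = 3/4
(p1 or p2) implies p2 = 3/4 implies 1/4 = 1/2
p3 or p2 = 3/4 or 1/4 = 3/4
p3 implies (p3 or p2) = 3/4 implies 3/4 = 1
p2 iff (p3 implies (p3 or p2)) = 1/4 iff 1 = 1/4
((p1 or p2) implies p2) iff (p2 iff (p3 implies (p3 or p2))) = 1/2 iff 1/4 = 3/4
p2 implies p3 = 1/4 implies 3/4 = 1
p2 iff (p2 implies p3) = 1/4 iff 1 = 1/4
not p1 = not 3/4 = 1/4
(p2 iff (p2 implies p3)) implies not p1 = 1/4 implies 1/4 = 1
(((p1 or p2) implies p2) iff (p2 iff (p3 implies (p3 or p2)))) or ((p2 iff (p2 implies p3)) implies not p1) = 3/4 or 1 = 1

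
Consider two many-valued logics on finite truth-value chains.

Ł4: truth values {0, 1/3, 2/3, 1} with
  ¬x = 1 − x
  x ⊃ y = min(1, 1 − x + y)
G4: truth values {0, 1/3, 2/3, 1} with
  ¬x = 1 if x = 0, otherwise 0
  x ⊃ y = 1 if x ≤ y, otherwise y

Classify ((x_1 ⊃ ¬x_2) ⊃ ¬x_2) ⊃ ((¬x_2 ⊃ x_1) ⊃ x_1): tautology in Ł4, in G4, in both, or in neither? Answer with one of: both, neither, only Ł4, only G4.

only Ł4

In Ł4: every assignment gives 1 — tautology.
In G4: at x_1 = 1/3, x_2 = 1/3 the value is 1/3 — not a tautology.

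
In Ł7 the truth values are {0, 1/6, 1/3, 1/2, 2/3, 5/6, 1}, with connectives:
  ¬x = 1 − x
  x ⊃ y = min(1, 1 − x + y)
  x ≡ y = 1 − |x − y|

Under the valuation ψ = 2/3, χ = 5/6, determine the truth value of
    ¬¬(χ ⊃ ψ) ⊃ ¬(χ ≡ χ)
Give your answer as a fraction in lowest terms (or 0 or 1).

1/6

χ ⊃ ψ = 5/6 ⊃ 2/3 = 5/6
¬(χ ⊃ ψ) = ¬5/6 = 1/6
¬¬(χ ⊃ ψ) = ¬1/6 = 5/6
χ ≡ χ = 5/6 ≡ 5/6 = 1
¬(χ ≡ χ) = ¬1 = 0
¬¬(χ ⊃ ψ) ⊃ ¬(χ ≡ χ) = 5/6 ⊃ 0 = 1/6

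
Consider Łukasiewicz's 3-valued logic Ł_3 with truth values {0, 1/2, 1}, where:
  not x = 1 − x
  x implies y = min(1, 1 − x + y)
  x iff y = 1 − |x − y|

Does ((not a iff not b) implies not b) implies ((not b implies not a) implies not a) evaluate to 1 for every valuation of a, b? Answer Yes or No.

Counterexample: take a = 1, b = 1/2.
not a = not 1 = 0
not b = not 1/2 = 1/2
not a iff not b = 0 iff 1/2 = 1/2
not b = not 1/2 = 1/2
(not a iff not b) implies not b = 1/2 implies 1/2 = 1
not b = not 1/2 = 1/2
not a = not 1 = 0
not b implies not a = 1/2 implies 0 = 1/2
not a = not 1 = 0
(not b implies not a) implies not a = 1/2 implies 0 = 1/2
((not a iff not b) implies not b) implies ((not b implies not a) implies not a) = 1 implies 1/2 = 1/2
This gives 1/2 ≠ 1.

No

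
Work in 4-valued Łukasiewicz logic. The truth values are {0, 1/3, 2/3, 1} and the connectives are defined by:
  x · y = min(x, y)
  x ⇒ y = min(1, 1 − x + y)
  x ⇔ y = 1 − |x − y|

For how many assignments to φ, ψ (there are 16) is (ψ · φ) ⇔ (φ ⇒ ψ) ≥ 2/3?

8

φ = 0, ψ = 0 ↦ 0  <
φ = 0, ψ = 1/3 ↦ 0  <
φ = 0, ψ = 2/3 ↦ 0  <
φ = 0, ψ = 1 ↦ 0  <
φ = 1/3, ψ = 0 ↦ 1/3  <
φ = 1/3, ψ = 1/3 ↦ 1/3  <
φ = 1/3, ψ = 2/3 ↦ 1/3  <
φ = 1/3, ψ = 1 ↦ 1/3  <
φ = 2/3, ψ = 0 ↦ 2/3  ≥
φ = 2/3, ψ = 1/3 ↦ 2/3  ≥
φ = 2/3, ψ = 2/3 ↦ 2/3  ≥
φ = 2/3, ψ = 1 ↦ 2/3  ≥
φ = 1, ψ = 0 ↦ 1  ≥
φ = 1, ψ = 1/3 ↦ 1  ≥
φ = 1, ψ = 2/3 ↦ 1  ≥
φ = 1, ψ = 1 ↦ 1  ≥
So 8 of the 16 assignments meet the threshold.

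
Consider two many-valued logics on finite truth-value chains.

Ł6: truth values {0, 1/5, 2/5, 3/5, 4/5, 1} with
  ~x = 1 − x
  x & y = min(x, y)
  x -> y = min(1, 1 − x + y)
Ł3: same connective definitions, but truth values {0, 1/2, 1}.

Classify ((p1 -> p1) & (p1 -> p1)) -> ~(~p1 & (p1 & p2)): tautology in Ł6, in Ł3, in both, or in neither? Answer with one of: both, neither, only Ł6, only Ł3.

neither

In Ł6: at p1 = 1/5, p2 = 1/5 the value is 4/5 — not a tautology.
In Ł3: at p1 = 1/2, p2 = 1/2 the value is 1/2 — not a tautology.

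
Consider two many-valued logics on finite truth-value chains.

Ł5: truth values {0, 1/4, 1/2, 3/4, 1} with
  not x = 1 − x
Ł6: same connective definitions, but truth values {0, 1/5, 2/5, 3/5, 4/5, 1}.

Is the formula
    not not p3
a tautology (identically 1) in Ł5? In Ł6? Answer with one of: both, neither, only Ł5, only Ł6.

In Ł5: at p3 = 0 the value is 0 — not a tautology.
In Ł6: at p3 = 0 the value is 0 — not a tautology.

neither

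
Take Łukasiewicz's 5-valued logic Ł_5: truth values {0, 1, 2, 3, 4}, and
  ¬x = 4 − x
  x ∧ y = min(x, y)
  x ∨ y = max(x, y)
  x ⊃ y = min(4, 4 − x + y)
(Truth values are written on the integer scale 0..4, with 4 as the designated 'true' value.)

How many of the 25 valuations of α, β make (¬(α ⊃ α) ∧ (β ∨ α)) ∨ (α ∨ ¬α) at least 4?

10

value 4: 10 assignments (counts)
value 3: 10 assignments
value 2: 5 assignments
So 10 of the 25 assignments meet the threshold.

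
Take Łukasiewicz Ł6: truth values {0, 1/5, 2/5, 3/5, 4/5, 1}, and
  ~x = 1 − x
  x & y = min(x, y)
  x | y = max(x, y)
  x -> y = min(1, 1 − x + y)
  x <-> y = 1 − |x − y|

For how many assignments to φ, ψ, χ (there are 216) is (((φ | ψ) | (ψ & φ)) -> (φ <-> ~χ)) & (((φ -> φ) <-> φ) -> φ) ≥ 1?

value 1: 119 assignments (counts)
value 4/5: 36 assignments
value 3/5: 25 assignments
value 2/5: 19 assignments
value 1/5: 10 assignments
value 0: 7 assignments
So 119 of the 216 assignments meet the threshold.

119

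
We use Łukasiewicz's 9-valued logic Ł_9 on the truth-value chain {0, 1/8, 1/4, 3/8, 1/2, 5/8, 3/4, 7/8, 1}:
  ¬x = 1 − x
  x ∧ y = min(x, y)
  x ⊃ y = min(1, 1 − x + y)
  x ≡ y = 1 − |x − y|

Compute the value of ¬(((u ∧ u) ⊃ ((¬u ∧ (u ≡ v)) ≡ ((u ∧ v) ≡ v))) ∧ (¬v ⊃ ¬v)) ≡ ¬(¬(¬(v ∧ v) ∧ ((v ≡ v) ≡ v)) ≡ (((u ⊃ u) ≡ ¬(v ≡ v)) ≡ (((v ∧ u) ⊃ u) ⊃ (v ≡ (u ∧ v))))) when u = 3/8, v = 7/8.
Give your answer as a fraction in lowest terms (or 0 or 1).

u ∧ u = 3/8 ∧ 3/8 = 3/8
¬u = ¬3/8 = 5/8
u ≡ v = 3/8 ≡ 7/8 = 1/2
¬u ∧ (u ≡ v) = 5/8 ∧ 1/2 = 1/2
u ∧ v = 3/8 ∧ 7/8 = 3/8
(u ∧ v) ≡ v = 3/8 ≡ 7/8 = 1/2
(¬u ∧ (u ≡ v)) ≡ ((u ∧ v) ≡ v) = 1/2 ≡ 1/2 = 1
(u ∧ u) ⊃ ((¬u ∧ (u ≡ v)) ≡ ((u ∧ v) ≡ v)) = 3/8 ⊃ 1 = 1
¬v = ¬7/8 = 1/8
¬v = ¬7/8 = 1/8
¬v ⊃ ¬v = 1/8 ⊃ 1/8 = 1
((u ∧ u) ⊃ ((¬u ∧ (u ≡ v)) ≡ ((u ∧ v) ≡ v))) ∧ (¬v ⊃ ¬v) = 1 ∧ 1 = 1
¬(((u ∧ u) ⊃ ((¬u ∧ (u ≡ v)) ≡ ((u ∧ v) ≡ v))) ∧ (¬v ⊃ ¬v)) = ¬1 = 0
v ∧ v = 7/8 ∧ 7/8 = 7/8
¬(v ∧ v) = ¬7/8 = 1/8
v ≡ v = 7/8 ≡ 7/8 = 1
(v ≡ v) ≡ v = 1 ≡ 7/8 = 7/8
¬(v ∧ v) ∧ ((v ≡ v) ≡ v) = 1/8 ∧ 7/8 = 1/8
¬(¬(v ∧ v) ∧ ((v ≡ v) ≡ v)) = ¬1/8 = 7/8
u ⊃ u = 3/8 ⊃ 3/8 = 1
v ≡ v = 7/8 ≡ 7/8 = 1
¬(v ≡ v) = ¬1 = 0
(u ⊃ u) ≡ ¬(v ≡ v) = 1 ≡ 0 = 0
v ∧ u = 7/8 ∧ 3/8 = 3/8
(v ∧ u) ⊃ u = 3/8 ⊃ 3/8 = 1
u ∧ v = 3/8 ∧ 7/8 = 3/8
v ≡ (u ∧ v) = 7/8 ≡ 3/8 = 1/2
((v ∧ u) ⊃ u) ⊃ (v ≡ (u ∧ v)) = 1 ⊃ 1/2 = 1/2
((u ⊃ u) ≡ ¬(v ≡ v)) ≡ (((v ∧ u) ⊃ u) ⊃ (v ≡ (u ∧ v))) = 0 ≡ 1/2 = 1/2
¬(¬(v ∧ v) ∧ ((v ≡ v) ≡ v)) ≡ (((u ⊃ u) ≡ ¬(v ≡ v)) ≡ (((v ∧ u) ⊃ u) ⊃ (v ≡ (u ∧ v)))) = 7/8 ≡ 1/2 = 5/8
¬(¬(¬(v ∧ v) ∧ ((v ≡ v) ≡ v)) ≡ (((u ⊃ u) ≡ ¬(v ≡ v)) ≡ (((v ∧ u) ⊃ u) ⊃ (v ≡ (u ∧ v))))) = ¬5/8 = 3/8
¬(((u ∧ u) ⊃ ((¬u ∧ (u ≡ v)) ≡ ((u ∧ v) ≡ v))) ∧ (¬v ⊃ ¬v)) ≡ ¬(¬(¬(v ∧ v) ∧ ((v ≡ v) ≡ v)) ≡ (((u ⊃ u) ≡ ¬(v ≡ v)) ≡ (((v ∧ u) ⊃ u) ⊃ (v ≡ (u ∧ v))))) = 0 ≡ 3/8 = 5/8

5/8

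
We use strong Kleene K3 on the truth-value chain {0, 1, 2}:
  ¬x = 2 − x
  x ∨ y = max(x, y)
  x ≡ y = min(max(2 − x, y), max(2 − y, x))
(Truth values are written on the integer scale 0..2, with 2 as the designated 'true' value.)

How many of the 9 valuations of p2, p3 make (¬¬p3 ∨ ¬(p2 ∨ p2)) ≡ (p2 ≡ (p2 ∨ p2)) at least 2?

4

p2 = 0, p3 = 0 ↦ 2  ≥
p2 = 0, p3 = 1 ↦ 2  ≥
p2 = 0, p3 = 2 ↦ 2  ≥
p2 = 1, p3 = 0 ↦ 1  <
p2 = 1, p3 = 1 ↦ 1  <
p2 = 1, p3 = 2 ↦ 1  <
p2 = 2, p3 = 0 ↦ 0  <
p2 = 2, p3 = 1 ↦ 1  <
p2 = 2, p3 = 2 ↦ 2  ≥
So 4 of the 9 assignments meet the threshold.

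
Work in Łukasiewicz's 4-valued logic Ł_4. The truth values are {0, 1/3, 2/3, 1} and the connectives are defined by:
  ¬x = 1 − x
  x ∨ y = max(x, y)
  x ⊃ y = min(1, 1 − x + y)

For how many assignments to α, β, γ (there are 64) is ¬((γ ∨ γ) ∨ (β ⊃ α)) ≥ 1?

value 1: 1 assignment (counts)
value 2/3: 5 assignments
value 1/3: 12 assignments
value 0: 46 assignments
So 1 of the 64 assignments meets the threshold.

1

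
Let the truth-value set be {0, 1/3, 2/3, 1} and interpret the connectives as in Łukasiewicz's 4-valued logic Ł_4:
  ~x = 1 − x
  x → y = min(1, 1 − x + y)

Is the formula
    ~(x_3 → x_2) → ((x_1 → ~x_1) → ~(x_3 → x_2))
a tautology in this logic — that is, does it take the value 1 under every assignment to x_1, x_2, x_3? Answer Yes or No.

Yes

At x_1 = 1/3, x_2 = 1, x_3 = 1, for instance:
x_3 → x_2 = 1 → 1 = 1
~(x_3 → x_2) = ~1 = 0
~x_1 = ~1/3 = 2/3
x_1 → ~x_1 = 1/3 → 2/3 = 1
(x_1 → ~x_1) → ~(x_3 → x_2) = 1 → 0 = 0
~(x_3 → x_2) → ((x_1 → ~x_1) → ~(x_3 → x_2)) = 0 → 0 = 1
and checking the remaining 63 assignments likewise gives ≥ 1 in every case.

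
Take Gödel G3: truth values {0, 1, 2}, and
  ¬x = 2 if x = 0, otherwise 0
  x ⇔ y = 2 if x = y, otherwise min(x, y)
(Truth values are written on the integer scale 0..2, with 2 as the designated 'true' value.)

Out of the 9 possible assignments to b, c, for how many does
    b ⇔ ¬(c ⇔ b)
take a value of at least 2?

b = 0, c = 0 ↦ 2  ≥
b = 0, c = 1 ↦ 0  <
b = 0, c = 2 ↦ 0  <
b = 1, c = 0 ↦ 1  <
b = 1, c = 1 ↦ 0  <
b = 1, c = 2 ↦ 0  <
b = 2, c = 0 ↦ 2  ≥
b = 2, c = 1 ↦ 0  <
b = 2, c = 2 ↦ 0  <
So 2 of the 9 assignments meet the threshold.

2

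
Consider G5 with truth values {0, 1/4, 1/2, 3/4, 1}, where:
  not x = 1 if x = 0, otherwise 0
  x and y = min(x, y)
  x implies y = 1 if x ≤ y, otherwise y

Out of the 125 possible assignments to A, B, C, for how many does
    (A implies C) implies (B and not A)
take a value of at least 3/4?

value 1: 25 assignments (counts)
value 3/4: 5 assignments (counts)
value 1/2: 5 assignments
value 1/4: 5 assignments
value 0: 85 assignments
So 30 of the 125 assignments meet the threshold.

30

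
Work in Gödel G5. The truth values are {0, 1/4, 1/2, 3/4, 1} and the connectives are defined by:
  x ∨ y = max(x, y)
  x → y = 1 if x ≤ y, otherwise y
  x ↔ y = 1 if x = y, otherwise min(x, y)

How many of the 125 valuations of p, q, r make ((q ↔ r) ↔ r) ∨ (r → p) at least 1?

89

value 1: 89 assignments (counts)
value 3/4: 10 assignments
value 1/2: 12 assignments
value 1/4: 10 assignments
value 0: 4 assignments
So 89 of the 125 assignments meet the threshold.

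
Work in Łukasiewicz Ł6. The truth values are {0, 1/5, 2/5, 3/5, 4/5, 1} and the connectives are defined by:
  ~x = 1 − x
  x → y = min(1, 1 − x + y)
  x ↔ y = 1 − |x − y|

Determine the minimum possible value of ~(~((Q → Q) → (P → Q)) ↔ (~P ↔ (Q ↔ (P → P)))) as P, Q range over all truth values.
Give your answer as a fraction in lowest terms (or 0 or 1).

0

Take P = 0, Q = 0:
Q → Q = 0 → 0 = 1
P → Q = 0 → 0 = 1
(Q → Q) → (P → Q) = 1 → 1 = 1
~((Q → Q) → (P → Q)) = ~1 = 0
~P = ~0 = 1
P → P = 0 → 0 = 1
Q ↔ (P → P) = 0 ↔ 1 = 0
~P ↔ (Q ↔ (P → P)) = 1 ↔ 0 = 0
~((Q → Q) → (P → Q)) ↔ (~P ↔ (Q ↔ (P → P))) = 0 ↔ 0 = 1
~(~((Q → Q) → (P → Q)) ↔ (~P ↔ (Q ↔ (P → P)))) = ~1 = 0
No assignment yields a value below 0, so this is the minimum.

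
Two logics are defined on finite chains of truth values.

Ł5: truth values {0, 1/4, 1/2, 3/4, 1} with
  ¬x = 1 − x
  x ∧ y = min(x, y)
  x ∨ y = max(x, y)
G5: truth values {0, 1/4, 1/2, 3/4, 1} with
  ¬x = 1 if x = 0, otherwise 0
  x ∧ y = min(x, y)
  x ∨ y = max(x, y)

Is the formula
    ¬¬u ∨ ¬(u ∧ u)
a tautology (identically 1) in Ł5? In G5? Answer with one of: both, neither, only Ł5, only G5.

only G5

In Ł5: at u = 1/4 the value is 3/4 — not a tautology.
In G5: every assignment gives 1 — tautology.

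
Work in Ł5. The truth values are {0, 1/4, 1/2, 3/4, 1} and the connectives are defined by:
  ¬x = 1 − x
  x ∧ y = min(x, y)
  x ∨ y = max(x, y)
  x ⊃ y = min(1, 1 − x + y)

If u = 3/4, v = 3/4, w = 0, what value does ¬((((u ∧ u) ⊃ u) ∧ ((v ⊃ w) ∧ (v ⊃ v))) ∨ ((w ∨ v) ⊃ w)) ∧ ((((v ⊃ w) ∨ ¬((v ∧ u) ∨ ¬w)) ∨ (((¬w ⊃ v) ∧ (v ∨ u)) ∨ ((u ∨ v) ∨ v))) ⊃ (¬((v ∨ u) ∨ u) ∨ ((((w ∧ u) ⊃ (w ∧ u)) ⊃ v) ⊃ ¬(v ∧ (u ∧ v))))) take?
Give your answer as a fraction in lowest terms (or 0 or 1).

3/4

u ∧ u = 3/4 ∧ 3/4 = 3/4
(u ∧ u) ⊃ u = 3/4 ⊃ 3/4 = 1
v ⊃ w = 3/4 ⊃ 0 = 1/4
v ⊃ v = 3/4 ⊃ 3/4 = 1
(v ⊃ w) ∧ (v ⊃ v) = 1/4 ∧ 1 = 1/4
((u ∧ u) ⊃ u) ∧ ((v ⊃ w) ∧ (v ⊃ v)) = 1 ∧ 1/4 = 1/4
w ∨ v = 0 ∨ 3/4 = 3/4
(w ∨ v) ⊃ w = 3/4 ⊃ 0 = 1/4
(((u ∧ u) ⊃ u) ∧ ((v ⊃ w) ∧ (v ⊃ v))) ∨ ((w ∨ v) ⊃ w) = 1/4 ∨ 1/4 = 1/4
¬((((u ∧ u) ⊃ u) ∧ ((v ⊃ w) ∧ (v ⊃ v))) ∨ ((w ∨ v) ⊃ w)) = ¬1/4 = 3/4
v ⊃ w = 3/4 ⊃ 0 = 1/4
v ∧ u = 3/4 ∧ 3/4 = 3/4
¬w = ¬0 = 1
(v ∧ u) ∨ ¬w = 3/4 ∨ 1 = 1
¬((v ∧ u) ∨ ¬w) = ¬1 = 0
(v ⊃ w) ∨ ¬((v ∧ u) ∨ ¬w) = 1/4 ∨ 0 = 1/4
¬w = ¬0 = 1
¬w ⊃ v = 1 ⊃ 3/4 = 3/4
v ∨ u = 3/4 ∨ 3/4 = 3/4
(¬w ⊃ v) ∧ (v ∨ u) = 3/4 ∧ 3/4 = 3/4
u ∨ v = 3/4 ∨ 3/4 = 3/4
(u ∨ v) ∨ v = 3/4 ∨ 3/4 = 3/4
((¬w ⊃ v) ∧ (v ∨ u)) ∨ ((u ∨ v) ∨ v) = 3/4 ∨ 3/4 = 3/4
((v ⊃ w) ∨ ¬((v ∧ u) ∨ ¬w)) ∨ (((¬w ⊃ v) ∧ (v ∨ u)) ∨ ((u ∨ v) ∨ v)) = 1/4 ∨ 3/4 = 3/4
v ∨ u = 3/4 ∨ 3/4 = 3/4
(v ∨ u) ∨ u = 3/4 ∨ 3/4 = 3/4
¬((v ∨ u) ∨ u) = ¬3/4 = 1/4
w ∧ u = 0 ∧ 3/4 = 0
w ∧ u = 0 ∧ 3/4 = 0
(w ∧ u) ⊃ (w ∧ u) = 0 ⊃ 0 = 1
((w ∧ u) ⊃ (w ∧ u)) ⊃ v = 1 ⊃ 3/4 = 3/4
u ∧ v = 3/4 ∧ 3/4 = 3/4
v ∧ (u ∧ v) = 3/4 ∧ 3/4 = 3/4
¬(v ∧ (u ∧ v)) = ¬3/4 = 1/4
(((w ∧ u) ⊃ (w ∧ u)) ⊃ v) ⊃ ¬(v ∧ (u ∧ v)) = 3/4 ⊃ 1/4 = 1/2
¬((v ∨ u) ∨ u) ∨ ((((w ∧ u) ⊃ (w ∧ u)) ⊃ v) ⊃ ¬(v ∧ (u ∧ v))) = 1/4 ∨ 1/2 = 1/2
(((v ⊃ w) ∨ ¬((v ∧ u) ∨ ¬w)) ∨ (((¬w ⊃ v) ∧ (v ∨ u)) ∨ ((u ∨ v) ∨ v))) ⊃ (¬((v ∨ u) ∨ u) ∨ ((((w ∧ u) ⊃ (w ∧ u)) ⊃ v) ⊃ ¬(v ∧ (u ∧ v)))) = 3/4 ⊃ 1/2 = 3/4
¬((((u ∧ u) ⊃ u) ∧ ((v ⊃ w) ∧ (v ⊃ v))) ∨ ((w ∨ v) ⊃ w)) ∧ ((((v ⊃ w) ∨ ¬((v ∧ u) ∨ ¬w)) ∨ (((¬w ⊃ v) ∧ (v ∨ u)) ∨ ((u ∨ v) ∨ v))) ⊃ (¬((v ∨ u) ∨ u) ∨ ((((w ∧ u) ⊃ (w ∧ u)) ⊃ v) ⊃ ¬(v ∧ (u ∧ v))))) = 3/4 ∧ 3/4 = 3/4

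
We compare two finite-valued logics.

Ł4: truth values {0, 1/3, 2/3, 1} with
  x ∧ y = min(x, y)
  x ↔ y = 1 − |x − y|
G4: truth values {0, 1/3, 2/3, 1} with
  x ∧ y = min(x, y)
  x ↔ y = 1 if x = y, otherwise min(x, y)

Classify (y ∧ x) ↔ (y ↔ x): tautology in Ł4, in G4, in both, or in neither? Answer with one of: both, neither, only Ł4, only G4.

In Ł4: at x = 0, y = 0 the value is 0 — not a tautology.
In G4: at x = 0, y = 0 the value is 0 — not a tautology.

neither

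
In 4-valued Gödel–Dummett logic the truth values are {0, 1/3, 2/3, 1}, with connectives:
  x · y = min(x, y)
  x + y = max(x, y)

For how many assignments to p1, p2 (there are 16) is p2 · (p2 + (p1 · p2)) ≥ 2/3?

p1 = 0, p2 = 0 ↦ 0  <
p1 = 0, p2 = 1/3 ↦ 1/3  <
p1 = 0, p2 = 2/3 ↦ 2/3  ≥
p1 = 0, p2 = 1 ↦ 1  ≥
p1 = 1/3, p2 = 0 ↦ 0  <
p1 = 1/3, p2 = 1/3 ↦ 1/3  <
p1 = 1/3, p2 = 2/3 ↦ 2/3  ≥
p1 = 1/3, p2 = 1 ↦ 1  ≥
p1 = 2/3, p2 = 0 ↦ 0  <
p1 = 2/3, p2 = 1/3 ↦ 1/3  <
p1 = 2/3, p2 = 2/3 ↦ 2/3  ≥
p1 = 2/3, p2 = 1 ↦ 1  ≥
p1 = 1, p2 = 0 ↦ 0  <
p1 = 1, p2 = 1/3 ↦ 1/3  <
p1 = 1, p2 = 2/3 ↦ 2/3  ≥
p1 = 1, p2 = 1 ↦ 1  ≥
So 8 of the 16 assignments meet the threshold.

8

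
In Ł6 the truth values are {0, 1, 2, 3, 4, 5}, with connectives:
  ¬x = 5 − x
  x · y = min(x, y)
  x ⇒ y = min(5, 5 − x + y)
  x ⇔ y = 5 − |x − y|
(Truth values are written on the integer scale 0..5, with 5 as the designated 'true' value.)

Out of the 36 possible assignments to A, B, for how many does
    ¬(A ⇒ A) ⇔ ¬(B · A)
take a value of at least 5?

value 5: 1 assignment (counts)
value 4: 3 assignments
value 3: 5 assignments
value 2: 7 assignments
value 1: 9 assignments
value 0: 11 assignments
So 1 of the 36 assignments meets the threshold.

1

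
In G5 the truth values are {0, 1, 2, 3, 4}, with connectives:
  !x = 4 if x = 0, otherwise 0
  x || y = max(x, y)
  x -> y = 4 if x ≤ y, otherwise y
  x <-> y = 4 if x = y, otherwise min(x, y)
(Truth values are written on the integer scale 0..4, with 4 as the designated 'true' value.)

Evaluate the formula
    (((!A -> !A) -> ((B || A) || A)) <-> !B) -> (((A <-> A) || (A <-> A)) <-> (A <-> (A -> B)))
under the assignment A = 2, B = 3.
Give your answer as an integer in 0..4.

!A = !2 = 0
!A = !2 = 0
!A -> !A = 0 -> 0 = 4
B || A = 3 || 2 = 3
(B || A) || A = 3 || 2 = 3
(!A -> !A) -> ((B || A) || A) = 4 -> 3 = 3
!B = !3 = 0
((!A -> !A) -> ((B || A) || A)) <-> !B = 3 <-> 0 = 0
A <-> A = 2 <-> 2 = 4
A <-> A = 2 <-> 2 = 4
(A <-> A) || (A <-> A) = 4 || 4 = 4
A -> B = 2 -> 3 = 4
A <-> (A -> B) = 2 <-> 4 = 2
((A <-> A) || (A <-> A)) <-> (A <-> (A -> B)) = 4 <-> 2 = 2
(((!A -> !A) -> ((B || A) || A)) <-> !B) -> (((A <-> A) || (A <-> A)) <-> (A <-> (A -> B))) = 0 -> 2 = 4

4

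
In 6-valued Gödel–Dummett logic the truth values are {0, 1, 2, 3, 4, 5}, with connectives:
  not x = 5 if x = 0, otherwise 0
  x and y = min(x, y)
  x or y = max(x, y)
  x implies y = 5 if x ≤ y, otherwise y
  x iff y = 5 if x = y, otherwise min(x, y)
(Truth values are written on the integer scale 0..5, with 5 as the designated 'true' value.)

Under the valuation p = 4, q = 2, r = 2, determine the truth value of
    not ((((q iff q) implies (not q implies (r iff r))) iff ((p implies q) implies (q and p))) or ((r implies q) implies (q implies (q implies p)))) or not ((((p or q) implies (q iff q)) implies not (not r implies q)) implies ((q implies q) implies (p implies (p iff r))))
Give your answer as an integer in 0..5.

q iff q = 2 iff 2 = 5
not q = not 2 = 0
r iff r = 2 iff 2 = 5
not q implies (r iff r) = 0 implies 5 = 5
(q iff q) implies (not q implies (r iff r)) = 5 implies 5 = 5
p implies q = 4 implies 2 = 2
q and p = 2 and 4 = 2
(p implies q) implies (q and p) = 2 implies 2 = 5
((q iff q) implies (not q implies (r iff r))) iff ((p implies q) implies (q and p)) = 5 iff 5 = 5
r implies q = 2 implies 2 = 5
q implies p = 2 implies 4 = 5
q implies (q implies p) = 2 implies 5 = 5
(r implies q) implies (q implies (q implies p)) = 5 implies 5 = 5
(((q iff q) implies (not q implies (r iff r))) iff ((p implies q) implies (q and p))) or ((r implies q) implies (q implies (q implies p))) = 5 or 5 = 5
not ((((q iff q) implies (not q implies (r iff r))) iff ((p implies q) implies (q and p))) or ((r implies q) implies (q implies (q implies p)))) = not 5 = 0
p or q = 4 or 2 = 4
q iff q = 2 iff 2 = 5
(p or q) implies (q iff q) = 4 implies 5 = 5
not r = not 2 = 0
not r implies q = 0 implies 2 = 5
not (not r implies q) = not 5 = 0
((p or q) implies (q iff q)) implies not (not r implies q) = 5 implies 0 = 0
q implies q = 2 implies 2 = 5
p iff r = 4 iff 2 = 2
p implies (p iff r) = 4 implies 2 = 2
(q implies q) implies (p implies (p iff r)) = 5 implies 2 = 2
(((p or q) implies (q iff q)) implies not (not r implies q)) implies ((q implies q) implies (p implies (p iff r))) = 0 implies 2 = 5
not ((((p or q) implies (q iff q)) implies not (not r implies q)) implies ((q implies q) implies (p implies (p iff r)))) = not 5 = 0
not ((((q iff q) implies (not q implies (r iff r))) iff ((p implies q) implies (q and p))) or ((r implies q) implies (q implies (q implies p)))) or not ((((p or q) implies (q iff q)) implies not (not r implies q)) implies ((q implies q) implies (p implies (p iff r)))) = 0 or 0 = 0

0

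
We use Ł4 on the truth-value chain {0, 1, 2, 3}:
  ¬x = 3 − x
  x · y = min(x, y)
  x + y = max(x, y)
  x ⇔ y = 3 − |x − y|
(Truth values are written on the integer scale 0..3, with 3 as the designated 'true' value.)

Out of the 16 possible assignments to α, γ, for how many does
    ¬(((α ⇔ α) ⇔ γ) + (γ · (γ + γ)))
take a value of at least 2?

8

α = 0, γ = 0 ↦ 3  ≥
α = 0, γ = 1 ↦ 2  ≥
α = 0, γ = 2 ↦ 1  <
α = 0, γ = 3 ↦ 0  <
α = 1, γ = 0 ↦ 3  ≥
α = 1, γ = 1 ↦ 2  ≥
α = 1, γ = 2 ↦ 1  <
α = 1, γ = 3 ↦ 0  <
α = 2, γ = 0 ↦ 3  ≥
α = 2, γ = 1 ↦ 2  ≥
α = 2, γ = 2 ↦ 1  <
α = 2, γ = 3 ↦ 0  <
α = 3, γ = 0 ↦ 3  ≥
α = 3, γ = 1 ↦ 2  ≥
α = 3, γ = 2 ↦ 1  <
α = 3, γ = 3 ↦ 0  <
So 8 of the 16 assignments meet the threshold.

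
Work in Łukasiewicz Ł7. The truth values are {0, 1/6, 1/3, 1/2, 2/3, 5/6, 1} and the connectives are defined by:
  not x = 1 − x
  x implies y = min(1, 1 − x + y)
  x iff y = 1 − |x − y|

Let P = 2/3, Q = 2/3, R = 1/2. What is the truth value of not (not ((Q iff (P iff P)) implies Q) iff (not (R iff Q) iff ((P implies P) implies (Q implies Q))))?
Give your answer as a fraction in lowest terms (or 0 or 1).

P iff P = 2/3 iff 2/3 = 1
Q iff (P iff P) = 2/3 iff 1 = 2/3
(Q iff (P iff P)) implies Q = 2/3 implies 2/3 = 1
not ((Q iff (P iff P)) implies Q) = not 1 = 0
R iff Q = 1/2 iff 2/3 = 5/6
not (R iff Q) = not 5/6 = 1/6
P implies P = 2/3 implies 2/3 = 1
Q implies Q = 2/3 implies 2/3 = 1
(P implies P) implies (Q implies Q) = 1 implies 1 = 1
not (R iff Q) iff ((P implies P) implies (Q implies Q)) = 1/6 iff 1 = 1/6
not ((Q iff (P iff P)) implies Q) iff (not (R iff Q) iff ((P implies P) implies (Q implies Q))) = 0 iff 1/6 = 5/6
not (not ((Q iff (P iff P)) implies Q) iff (not (R iff Q) iff ((P implies P) implies (Q implies Q)))) = not 5/6 = 1/6

1/6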